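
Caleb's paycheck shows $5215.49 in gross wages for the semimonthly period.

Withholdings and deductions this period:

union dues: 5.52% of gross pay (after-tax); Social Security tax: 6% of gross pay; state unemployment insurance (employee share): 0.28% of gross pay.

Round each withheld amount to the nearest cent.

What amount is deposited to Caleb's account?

$4600.06

Social Security tax: $5215.49 × 0.06 = $312.93
State unemployment insurance (employee share): $5215.49 × 0.0028 = $14.60
Union dues: $5215.49 × 0.0552 = $287.90
Total deductions = $312.93 + $14.60 + $287.90 = $615.43
Net pay = $5215.49 − $615.43 = $4600.06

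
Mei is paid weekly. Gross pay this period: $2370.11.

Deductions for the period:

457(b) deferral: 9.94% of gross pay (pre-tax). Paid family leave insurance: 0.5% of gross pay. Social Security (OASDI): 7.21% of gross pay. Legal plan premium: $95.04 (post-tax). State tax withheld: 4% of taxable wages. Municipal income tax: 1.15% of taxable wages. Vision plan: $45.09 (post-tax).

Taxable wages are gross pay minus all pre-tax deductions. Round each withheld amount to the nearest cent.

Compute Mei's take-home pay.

$1701.73

457(b) deferral: $2370.11 × 0.0994 = $235.59
Taxable wages = $2370.11 − $235.59 = $2134.52
Municipal income tax: $2134.52 × 0.0115 = $24.55
State tax withheld: $2134.52 × 0.04 = $85.38
Social Security (OASDI): $2370.11 × 0.0721 = $170.88
Paid family leave insurance: $2370.11 × 0.005 = $11.85
Legal plan premium: $95.04
Vision plan: $45.09
Total deductions = $235.59 + $24.55 + $85.38 + $170.88 + $11.85 + $95.04 + $45.09 = $668.38
Net pay = $2370.11 − $668.38 = $1701.73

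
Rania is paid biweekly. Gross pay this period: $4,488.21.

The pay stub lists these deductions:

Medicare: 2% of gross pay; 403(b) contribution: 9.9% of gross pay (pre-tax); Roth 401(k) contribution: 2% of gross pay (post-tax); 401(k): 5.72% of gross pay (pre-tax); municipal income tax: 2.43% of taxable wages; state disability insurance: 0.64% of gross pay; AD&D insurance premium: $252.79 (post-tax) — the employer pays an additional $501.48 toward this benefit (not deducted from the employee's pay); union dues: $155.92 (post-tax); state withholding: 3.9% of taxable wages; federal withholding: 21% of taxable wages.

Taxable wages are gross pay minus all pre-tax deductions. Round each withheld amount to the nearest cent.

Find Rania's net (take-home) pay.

$2,135.17

401(k): $4,488.21 × 0.0572 = $256.73
403(b) contribution: $4,488.21 × 0.099 = $444.33
Pre-tax total = $256.73 + $444.33 = $701.06
Taxable wages = $4,488.21 − $701.06 = $3,787.15
State withholding: $3,787.15 × 0.039 = $147.70
Municipal income tax: $3,787.15 × 0.0243 = $92.03
Federal withholding: $3,787.15 × 0.21 = $795.30
State disability insurance: $4,488.21 × 0.0064 = $28.72
Medicare: $4,488.21 × 0.02 = $89.76
AD&D insurance premium: $252.79
Union dues: $155.92
Roth 401(k) contribution: $4,488.21 × 0.02 = $89.76
(Employer's $501.48 toward AD&D insurance premium is not withheld from the employee.)
Total deductions = $256.73 + $444.33 + $147.70 + $92.03 + $795.30 + $28.72 + $89.76 + $252.79 + $155.92 + $89.76 = $2,353.04
Net pay = $4,488.21 − $2,353.04 = $2,135.17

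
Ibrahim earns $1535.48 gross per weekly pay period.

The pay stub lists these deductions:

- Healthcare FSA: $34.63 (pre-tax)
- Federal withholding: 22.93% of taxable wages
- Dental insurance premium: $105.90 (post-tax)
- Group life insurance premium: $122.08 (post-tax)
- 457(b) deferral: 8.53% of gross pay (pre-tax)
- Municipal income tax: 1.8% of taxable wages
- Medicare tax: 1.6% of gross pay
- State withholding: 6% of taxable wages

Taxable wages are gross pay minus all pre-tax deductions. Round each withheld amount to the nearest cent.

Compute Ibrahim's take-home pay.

$696.36

Healthcare FSA: $34.63
457(b) deferral: $1535.48 × 0.0853 = $130.98
Pre-tax total = $34.63 + $130.98 = $165.61
Taxable wages = $1535.48 − $165.61 = $1369.87
State withholding: $1369.87 × 0.06 = $82.19
Federal withholding: $1369.87 × 0.2293 = $314.11
Municipal income tax: $1369.87 × 0.018 = $24.66
Medicare tax: $1535.48 × 0.016 = $24.57
Dental insurance premium: $105.90
Group life insurance premium: $122.08
Total deductions = $34.63 + $130.98 + $82.19 + $314.11 + $24.66 + $24.57 + $105.90 + $122.08 = $839.12
Net pay = $1535.48 − $839.12 = $696.36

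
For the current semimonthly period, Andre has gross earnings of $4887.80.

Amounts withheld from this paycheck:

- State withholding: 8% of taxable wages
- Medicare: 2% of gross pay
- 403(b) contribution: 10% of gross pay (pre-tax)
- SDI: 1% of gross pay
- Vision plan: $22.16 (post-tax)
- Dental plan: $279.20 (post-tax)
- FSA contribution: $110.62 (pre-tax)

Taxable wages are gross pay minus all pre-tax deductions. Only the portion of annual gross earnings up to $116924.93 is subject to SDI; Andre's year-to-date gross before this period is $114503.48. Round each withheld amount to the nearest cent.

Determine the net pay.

$3522.00

FSA contribution: $110.62
403(b) contribution: $4887.80 × 0.1 = $488.78
Pre-tax total = $110.62 + $488.78 = $599.40
Taxable wages = $4887.80 − $599.40 = $4288.40
State withholding: $4288.40 × 0.08 = $343.07
SDI: only $116924.93 − $114503.48 = $2421.45 of this check is subject → $2421.45 × 0.01 = $24.21
Medicare: $4887.80 × 0.02 = $97.76
Vision plan: $22.16
Dental plan: $279.20
Total deductions = $110.62 + $488.78 + $343.07 + $24.21 + $97.76 + $22.16 + $279.20 = $1365.80
Net pay = $4887.80 − $1365.80 = $3522.00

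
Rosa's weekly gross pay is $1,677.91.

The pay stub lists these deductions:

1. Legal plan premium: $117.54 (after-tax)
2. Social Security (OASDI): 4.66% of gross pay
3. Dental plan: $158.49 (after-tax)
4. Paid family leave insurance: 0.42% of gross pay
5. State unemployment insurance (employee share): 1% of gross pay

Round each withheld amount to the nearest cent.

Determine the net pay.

$1,299.86

State unemployment insurance (employee share): $1,677.91 × 0.01 = $16.78
Social Security (OASDI): $1,677.91 × 0.0466 = $78.19
Paid family leave insurance: $1,677.91 × 0.0042 = $7.05
Dental plan: $158.49
Legal plan premium: $117.54
Total deductions = $16.78 + $78.19 + $7.05 + $158.49 + $117.54 = $378.05
Net pay = $1,677.91 − $378.05 = $1,299.86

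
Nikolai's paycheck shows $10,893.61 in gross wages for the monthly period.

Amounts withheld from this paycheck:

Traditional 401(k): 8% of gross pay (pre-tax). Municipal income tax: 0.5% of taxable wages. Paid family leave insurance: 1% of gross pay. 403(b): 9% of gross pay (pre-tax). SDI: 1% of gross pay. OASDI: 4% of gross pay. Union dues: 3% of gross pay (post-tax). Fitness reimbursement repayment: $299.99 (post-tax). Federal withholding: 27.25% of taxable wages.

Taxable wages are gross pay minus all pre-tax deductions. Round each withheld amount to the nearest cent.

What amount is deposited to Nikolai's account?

$5,252.21

403(b): $10,893.61 × 0.09 = $980.42
Traditional 401(k): $10,893.61 × 0.08 = $871.49
Pre-tax total = $980.42 + $871.49 = $1,851.91
Taxable wages = $10,893.61 − $1,851.91 = $9,041.70
Federal withholding: $9,041.70 × 0.2725 = $2,463.86
Municipal income tax: $9,041.70 × 0.005 = $45.21
Paid family leave insurance: $10,893.61 × 0.01 = $108.94
SDI: $10,893.61 × 0.01 = $108.94
OASDI: $10,893.61 × 0.04 = $435.74
Union dues: $10,893.61 × 0.03 = $326.81
Fitness reimbursement repayment: $299.99
Total deductions = $980.42 + $871.49 + $2,463.86 + $45.21 + $108.94 + $108.94 + $435.74 + $326.81 + $299.99 = $5,641.40
Net pay = $10,893.61 − $5,641.40 = $5,252.21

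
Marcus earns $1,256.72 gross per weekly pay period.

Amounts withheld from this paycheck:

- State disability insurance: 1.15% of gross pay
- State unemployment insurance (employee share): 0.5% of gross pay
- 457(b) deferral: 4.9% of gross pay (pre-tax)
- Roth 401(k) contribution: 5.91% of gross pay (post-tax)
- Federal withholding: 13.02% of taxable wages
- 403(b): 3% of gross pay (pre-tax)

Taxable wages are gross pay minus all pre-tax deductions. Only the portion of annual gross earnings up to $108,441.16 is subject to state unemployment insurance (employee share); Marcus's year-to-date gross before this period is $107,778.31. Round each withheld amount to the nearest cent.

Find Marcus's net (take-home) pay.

403(b): $1,256.72 × 0.03 = $37.70
457(b) deferral: $1,256.72 × 0.049 = $61.58
Pre-tax total = $37.70 + $61.58 = $99.28
Taxable wages = $1,256.72 − $99.28 = $1,157.44
Federal withholding: $1,157.44 × 0.1302 = $150.70
State disability insurance: $1,256.72 × 0.0115 = $14.45
State unemployment insurance (employee share): only $108,441.16 − $107,778.31 = $662.85 of this check is subject → $662.85 × 0.005 = $3.31
Roth 401(k) contribution: $1,256.72 × 0.0591 = $74.27
Total deductions = $37.70 + $61.58 + $150.70 + $14.45 + $3.31 + $74.27 = $342.01
Net pay = $1,256.72 − $342.01 = $914.71

$914.71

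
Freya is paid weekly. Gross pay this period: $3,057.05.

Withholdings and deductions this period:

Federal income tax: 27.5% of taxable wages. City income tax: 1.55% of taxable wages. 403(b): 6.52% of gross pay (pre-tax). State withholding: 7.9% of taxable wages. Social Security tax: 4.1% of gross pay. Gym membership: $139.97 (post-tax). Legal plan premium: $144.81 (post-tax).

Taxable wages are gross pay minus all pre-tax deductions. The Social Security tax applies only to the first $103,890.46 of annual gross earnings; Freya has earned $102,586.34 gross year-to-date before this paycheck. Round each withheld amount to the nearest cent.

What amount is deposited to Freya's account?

$1,463.55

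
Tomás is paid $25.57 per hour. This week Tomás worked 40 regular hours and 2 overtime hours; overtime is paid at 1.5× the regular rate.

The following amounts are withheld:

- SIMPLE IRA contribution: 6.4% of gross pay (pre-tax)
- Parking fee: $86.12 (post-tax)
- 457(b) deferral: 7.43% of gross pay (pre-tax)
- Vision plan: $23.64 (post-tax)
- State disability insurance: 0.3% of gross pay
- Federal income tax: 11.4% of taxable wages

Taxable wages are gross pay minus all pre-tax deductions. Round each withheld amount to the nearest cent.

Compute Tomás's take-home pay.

$726.38

Regular pay: 40 × $25.57 = $1,022.80
Overtime pay: 2 × $25.57 × 1.5 = $76.71
Gross pay = $1,022.80 + $76.71 = $1,099.51
457(b) deferral: $1,099.51 × 0.0743 = $81.69
SIMPLE IRA contribution: $1,099.51 × 0.064 = $70.37
Pre-tax total = $81.69 + $70.37 = $152.06
Taxable wages = $1,099.51 − $152.06 = $947.45
Federal income tax: $947.45 × 0.114 = $108.01
State disability insurance: $1,099.51 × 0.003 = $3.30
Parking fee: $86.12
Vision plan: $23.64
Total deductions = $81.69 + $70.37 + $108.01 + $3.30 + $86.12 + $23.64 = $373.13
Net pay = $1,099.51 − $373.13 = $726.38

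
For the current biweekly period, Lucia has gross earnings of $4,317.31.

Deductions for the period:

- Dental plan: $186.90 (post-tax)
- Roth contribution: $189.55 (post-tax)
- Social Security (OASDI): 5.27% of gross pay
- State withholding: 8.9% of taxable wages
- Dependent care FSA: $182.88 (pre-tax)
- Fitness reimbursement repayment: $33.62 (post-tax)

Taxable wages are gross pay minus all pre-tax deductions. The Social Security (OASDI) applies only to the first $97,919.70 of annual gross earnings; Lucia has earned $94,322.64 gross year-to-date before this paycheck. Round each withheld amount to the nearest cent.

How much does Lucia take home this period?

$3,166.83

Dependent care FSA: $182.88
Taxable wages = $4,317.31 − $182.88 = $4,134.43
State withholding: $4,134.43 × 0.089 = $367.96
Social Security (OASDI): only $97,919.70 − $94,322.64 = $3,597.06 of this check is subject → $3,597.06 × 0.0527 = $189.57
Roth contribution: $189.55
Dental plan: $186.90
Fitness reimbursement repayment: $33.62
Total deductions = $182.88 + $367.96 + $189.57 + $189.55 + $186.90 + $33.62 = $1,150.48
Net pay = $4,317.31 − $1,150.48 = $3,166.83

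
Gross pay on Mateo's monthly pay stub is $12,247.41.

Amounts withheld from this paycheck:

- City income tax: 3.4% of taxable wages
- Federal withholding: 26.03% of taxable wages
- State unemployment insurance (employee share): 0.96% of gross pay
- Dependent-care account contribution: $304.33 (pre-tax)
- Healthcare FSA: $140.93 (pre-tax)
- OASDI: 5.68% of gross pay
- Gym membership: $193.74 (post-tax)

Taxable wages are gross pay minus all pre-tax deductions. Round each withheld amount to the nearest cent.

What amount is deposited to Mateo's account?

Healthcare FSA: $140.93
Dependent-care account contribution: $304.33
Pre-tax total = $140.93 + $304.33 = $445.26
Taxable wages = $12,247.41 − $445.26 = $11,802.15
Federal withholding: $11,802.15 × 0.2603 = $3,072.10
City income tax: $11,802.15 × 0.034 = $401.27
State unemployment insurance (employee share): $12,247.41 × 0.0096 = $117.58
OASDI: $12,247.41 × 0.0568 = $695.65
Gym membership: $193.74
Total deductions = $140.93 + $304.33 + $3,072.10 + $401.27 + $117.58 + $695.65 + $193.74 = $4,925.60
Net pay = $12,247.41 − $4,925.60 = $7,321.81

$7,321.81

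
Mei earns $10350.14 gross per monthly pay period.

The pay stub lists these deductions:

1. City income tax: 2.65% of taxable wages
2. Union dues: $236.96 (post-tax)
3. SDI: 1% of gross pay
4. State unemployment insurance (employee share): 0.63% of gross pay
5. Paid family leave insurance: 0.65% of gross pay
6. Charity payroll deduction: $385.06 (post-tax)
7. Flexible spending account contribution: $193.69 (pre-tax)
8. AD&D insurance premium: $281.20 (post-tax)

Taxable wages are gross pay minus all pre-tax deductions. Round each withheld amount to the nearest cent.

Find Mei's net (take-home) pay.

$8748.09

Flexible spending account contribution: $193.69
Taxable wages = $10350.14 − $193.69 = $10156.45
City income tax: $10156.45 × 0.0265 = $269.15
SDI: $10350.14 × 0.01 = $103.50
Paid family leave insurance: $10350.14 × 0.0065 = $67.28
State unemployment insurance (employee share): $10350.14 × 0.0063 = $65.21
AD&D insurance premium: $281.20
Union dues: $236.96
Charity payroll deduction: $385.06
Total deductions = $193.69 + $269.15 + $103.50 + $67.28 + $65.21 + $281.20 + $236.96 + $385.06 = $1602.05
Net pay = $10350.14 − $1602.05 = $8748.09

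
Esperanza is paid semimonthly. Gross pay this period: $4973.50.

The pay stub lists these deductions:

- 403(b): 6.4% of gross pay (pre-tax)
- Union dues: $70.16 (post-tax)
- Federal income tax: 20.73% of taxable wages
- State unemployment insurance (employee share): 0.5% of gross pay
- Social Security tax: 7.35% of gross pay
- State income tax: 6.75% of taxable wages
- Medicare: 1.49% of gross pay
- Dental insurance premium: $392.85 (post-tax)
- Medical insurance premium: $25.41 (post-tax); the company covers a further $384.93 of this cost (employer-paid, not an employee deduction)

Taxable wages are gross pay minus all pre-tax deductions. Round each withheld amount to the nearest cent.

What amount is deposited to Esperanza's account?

403(b): $4973.50 × 0.064 = $318.30
Taxable wages = $4973.50 − $318.30 = $4655.20
State income tax: $4655.20 × 0.0675 = $314.23
Federal income tax: $4655.20 × 0.2073 = $965.02
Social Security tax: $4973.50 × 0.0735 = $365.55
State unemployment insurance (employee share): $4973.50 × 0.005 = $24.87
Medicare: $4973.50 × 0.0149 = $74.11
Medical insurance premium: $25.41
Dental insurance premium: $392.85
Union dues: $70.16
(Employer's $384.93 toward medical insurance premium is not withheld from the employee.)
Total deductions = $318.30 + $314.23 + $965.02 + $365.55 + $24.87 + $74.11 + $25.41 + $392.85 + $70.16 = $2550.50
Net pay = $4973.50 − $2550.50 = $2423.00

$2423.00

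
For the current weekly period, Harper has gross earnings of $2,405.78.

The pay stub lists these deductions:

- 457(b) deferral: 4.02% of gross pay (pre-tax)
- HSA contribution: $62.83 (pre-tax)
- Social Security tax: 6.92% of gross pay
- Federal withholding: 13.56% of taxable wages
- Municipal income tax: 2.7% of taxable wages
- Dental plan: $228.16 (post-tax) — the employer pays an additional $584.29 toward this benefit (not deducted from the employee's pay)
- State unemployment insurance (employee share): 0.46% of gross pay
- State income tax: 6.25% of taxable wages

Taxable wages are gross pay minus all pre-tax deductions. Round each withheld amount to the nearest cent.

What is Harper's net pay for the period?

$1,334.90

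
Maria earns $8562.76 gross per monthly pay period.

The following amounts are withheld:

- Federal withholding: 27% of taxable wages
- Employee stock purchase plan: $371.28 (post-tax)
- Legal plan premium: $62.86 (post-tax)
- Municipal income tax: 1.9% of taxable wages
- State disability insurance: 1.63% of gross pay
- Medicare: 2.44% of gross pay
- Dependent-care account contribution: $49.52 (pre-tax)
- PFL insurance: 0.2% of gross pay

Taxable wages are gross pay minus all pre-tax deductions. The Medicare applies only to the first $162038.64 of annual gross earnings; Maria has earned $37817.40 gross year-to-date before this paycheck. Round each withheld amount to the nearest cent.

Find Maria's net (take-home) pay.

Dependent-care account contribution: $49.52
Taxable wages = $8562.76 − $49.52 = $8513.24
Federal withholding: $8513.24 × 0.27 = $2298.57
Municipal income tax: $8513.24 × 0.019 = $161.75
Medicare: cap not yet reached, full $8562.76 is subject → $8562.76 × 0.0244 = $208.93
State disability insurance: $8562.76 × 0.0163 = $139.57
PFL insurance: $8562.76 × 0.002 = $17.13
Legal plan premium: $62.86
Employee stock purchase plan: $371.28
Total deductions = $49.52 + $2298.57 + $161.75 + $208.93 + $139.57 + $17.13 + $62.86 + $371.28 = $3309.61
Net pay = $8562.76 − $3309.61 = $5253.15

$5253.15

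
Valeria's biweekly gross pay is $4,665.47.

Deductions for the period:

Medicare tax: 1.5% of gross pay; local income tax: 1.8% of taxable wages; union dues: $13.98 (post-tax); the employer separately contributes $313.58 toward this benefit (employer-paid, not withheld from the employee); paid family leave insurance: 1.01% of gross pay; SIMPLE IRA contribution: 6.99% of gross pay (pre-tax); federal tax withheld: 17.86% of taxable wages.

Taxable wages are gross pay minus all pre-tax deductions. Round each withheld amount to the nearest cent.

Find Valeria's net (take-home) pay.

$3,355.15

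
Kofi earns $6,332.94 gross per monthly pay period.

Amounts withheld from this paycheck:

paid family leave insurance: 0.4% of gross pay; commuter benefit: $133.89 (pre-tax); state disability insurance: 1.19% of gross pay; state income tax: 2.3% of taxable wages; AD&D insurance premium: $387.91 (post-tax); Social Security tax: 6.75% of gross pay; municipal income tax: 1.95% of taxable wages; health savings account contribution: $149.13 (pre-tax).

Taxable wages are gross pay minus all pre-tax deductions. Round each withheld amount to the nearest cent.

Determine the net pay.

$4,876.73

Commuter benefit: $133.89
Health savings account contribution: $149.13
Pre-tax total = $133.89 + $149.13 = $283.02
Taxable wages = $6,332.94 − $283.02 = $6,049.92
State income tax: $6,049.92 × 0.023 = $139.15
Municipal income tax: $6,049.92 × 0.0195 = $117.97
State disability insurance: $6,332.94 × 0.0119 = $75.36
Paid family leave insurance: $6,332.94 × 0.004 = $25.33
Social Security tax: $6,332.94 × 0.0675 = $427.47
AD&D insurance premium: $387.91
Total deductions = $133.89 + $149.13 + $139.15 + $117.97 + $75.36 + $25.33 + $427.47 + $387.91 = $1,456.21
Net pay = $6,332.94 − $1,456.21 = $4,876.73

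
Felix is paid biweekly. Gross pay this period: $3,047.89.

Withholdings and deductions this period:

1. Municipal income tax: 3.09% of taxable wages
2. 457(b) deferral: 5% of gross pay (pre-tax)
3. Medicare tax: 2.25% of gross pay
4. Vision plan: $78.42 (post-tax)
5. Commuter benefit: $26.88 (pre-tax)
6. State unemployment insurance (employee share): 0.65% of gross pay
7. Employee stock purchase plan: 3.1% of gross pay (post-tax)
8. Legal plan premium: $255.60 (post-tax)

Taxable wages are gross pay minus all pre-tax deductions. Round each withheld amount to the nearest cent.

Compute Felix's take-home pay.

$2,263.09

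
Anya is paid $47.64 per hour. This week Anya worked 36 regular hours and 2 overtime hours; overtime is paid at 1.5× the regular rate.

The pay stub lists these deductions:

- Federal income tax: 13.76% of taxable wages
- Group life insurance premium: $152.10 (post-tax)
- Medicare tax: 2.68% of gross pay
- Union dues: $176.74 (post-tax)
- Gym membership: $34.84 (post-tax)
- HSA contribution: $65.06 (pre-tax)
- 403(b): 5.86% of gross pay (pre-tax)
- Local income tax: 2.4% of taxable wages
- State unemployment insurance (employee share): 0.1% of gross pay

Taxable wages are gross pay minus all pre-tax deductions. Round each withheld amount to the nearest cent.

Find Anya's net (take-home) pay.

$996.55

Regular pay: 36 × $47.64 = $1,715.04
Overtime pay: 2 × $47.64 × 1.5 = $142.92
Gross pay = $1,715.04 + $142.92 = $1,857.96
403(b): $1,857.96 × 0.0586 = $108.88
HSA contribution: $65.06
Pre-tax total = $108.88 + $65.06 = $173.94
Taxable wages = $1,857.96 − $173.94 = $1,684.02
Local income tax: $1,684.02 × 0.024 = $40.42
Federal income tax: $1,684.02 × 0.1376 = $231.72
State unemployment insurance (employee share): $1,857.96 × 0.001 = $1.86
Medicare tax: $1,857.96 × 0.0268 = $49.79
Gym membership: $34.84
Union dues: $176.74
Group life insurance premium: $152.10
Total deductions = $108.88 + $65.06 + $40.42 + $231.72 + $1.86 + $49.79 + $34.84 + $176.74 + $152.10 = $861.41
Net pay = $1,857.96 − $861.41 = $996.55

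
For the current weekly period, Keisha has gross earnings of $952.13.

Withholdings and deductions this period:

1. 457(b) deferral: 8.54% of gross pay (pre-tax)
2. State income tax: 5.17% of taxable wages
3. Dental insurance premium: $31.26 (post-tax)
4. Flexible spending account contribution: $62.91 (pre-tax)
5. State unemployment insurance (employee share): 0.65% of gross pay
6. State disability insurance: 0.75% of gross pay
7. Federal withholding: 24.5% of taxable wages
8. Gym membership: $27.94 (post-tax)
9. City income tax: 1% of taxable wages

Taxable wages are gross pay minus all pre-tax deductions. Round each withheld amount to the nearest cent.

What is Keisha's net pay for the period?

$487.59

Flexible spending account contribution: $62.91
457(b) deferral: $952.13 × 0.0854 = $81.31
Pre-tax total = $62.91 + $81.31 = $144.22
Taxable wages = $952.13 − $144.22 = $807.91
Federal withholding: $807.91 × 0.245 = $197.94
City income tax: $807.91 × 0.01 = $8.08
State income tax: $807.91 × 0.0517 = $41.77
State unemployment insurance (employee share): $952.13 × 0.0065 = $6.19
State disability insurance: $952.13 × 0.0075 = $7.14
Gym membership: $27.94
Dental insurance premium: $31.26
Total deductions = $62.91 + $81.31 + $197.94 + $8.08 + $41.77 + $6.19 + $7.14 + $27.94 + $31.26 = $464.54
Net pay = $952.13 − $464.54 = $487.59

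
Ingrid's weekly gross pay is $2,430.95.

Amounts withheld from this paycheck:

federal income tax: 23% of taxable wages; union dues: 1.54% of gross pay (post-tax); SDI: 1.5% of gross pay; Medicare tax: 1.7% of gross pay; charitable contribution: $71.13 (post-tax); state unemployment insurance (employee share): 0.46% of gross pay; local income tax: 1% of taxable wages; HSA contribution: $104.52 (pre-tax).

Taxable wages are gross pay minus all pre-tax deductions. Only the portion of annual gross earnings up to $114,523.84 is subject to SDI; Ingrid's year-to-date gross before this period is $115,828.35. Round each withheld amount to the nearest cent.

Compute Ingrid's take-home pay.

$1,607.01

HSA contribution: $104.52
Taxable wages = $2,430.95 − $104.52 = $2,326.43
Local income tax: $2,326.43 × 0.01 = $23.26
Federal income tax: $2,326.43 × 0.23 = $535.08
State unemployment insurance (employee share): $2,430.95 × 0.0046 = $11.18
Medicare tax: $2,430.95 × 0.017 = $41.33
SDI: annual cap $114,523.84 already reached (YTD $115,828.35), so $0.00
Charitable contribution: $71.13
Union dues: $2,430.95 × 0.0154 = $37.44
Total deductions = $104.52 + $23.26 + $535.08 + $11.18 + $41.33 + $0.00 + $71.13 + $37.44 = $823.94
Net pay = $2,430.95 − $823.94 = $1,607.01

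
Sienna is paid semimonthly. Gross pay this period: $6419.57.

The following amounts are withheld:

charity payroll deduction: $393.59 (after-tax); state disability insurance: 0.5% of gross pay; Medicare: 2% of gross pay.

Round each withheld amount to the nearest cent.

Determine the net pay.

State disability insurance: $6419.57 × 0.005 = $32.10
Medicare: $6419.57 × 0.02 = $128.39
Charity payroll deduction: $393.59
Total deductions = $32.10 + $128.39 + $393.59 = $554.08
Net pay = $6419.57 − $554.08 = $5865.49

$5865.49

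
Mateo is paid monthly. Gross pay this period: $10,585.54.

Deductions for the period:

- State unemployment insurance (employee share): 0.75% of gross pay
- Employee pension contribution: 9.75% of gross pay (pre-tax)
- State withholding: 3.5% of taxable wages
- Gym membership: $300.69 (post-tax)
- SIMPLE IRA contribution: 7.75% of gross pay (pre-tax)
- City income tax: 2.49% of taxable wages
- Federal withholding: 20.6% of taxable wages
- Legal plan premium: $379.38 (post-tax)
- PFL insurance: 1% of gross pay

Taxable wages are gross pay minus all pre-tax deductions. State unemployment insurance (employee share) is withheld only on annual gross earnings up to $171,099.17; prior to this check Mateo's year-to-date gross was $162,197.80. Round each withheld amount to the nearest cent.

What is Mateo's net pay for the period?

Employee pension contribution: $10,585.54 × 0.0975 = $1,032.09
SIMPLE IRA contribution: $10,585.54 × 0.0775 = $820.38
Pre-tax total = $1,032.09 + $820.38 = $1,852.47
Taxable wages = $10,585.54 − $1,852.47 = $8,733.07
State withholding: $8,733.07 × 0.035 = $305.66
Federal withholding: $8,733.07 × 0.206 = $1,799.01
City income tax: $8,733.07 × 0.0249 = $217.45
State unemployment insurance (employee share): only $171,099.17 − $162,197.80 = $8,901.37 of this check is subject → $8,901.37 × 0.0075 = $66.76
PFL insurance: $10,585.54 × 0.01 = $105.86
Legal plan premium: $379.38
Gym membership: $300.69
Total deductions = $1,032.09 + $820.38 + $305.66 + $1,799.01 + $217.45 + $66.76 + $105.86 + $379.38 + $300.69 = $5,027.28
Net pay = $10,585.54 − $5,027.28 = $5,558.26

$5,558.26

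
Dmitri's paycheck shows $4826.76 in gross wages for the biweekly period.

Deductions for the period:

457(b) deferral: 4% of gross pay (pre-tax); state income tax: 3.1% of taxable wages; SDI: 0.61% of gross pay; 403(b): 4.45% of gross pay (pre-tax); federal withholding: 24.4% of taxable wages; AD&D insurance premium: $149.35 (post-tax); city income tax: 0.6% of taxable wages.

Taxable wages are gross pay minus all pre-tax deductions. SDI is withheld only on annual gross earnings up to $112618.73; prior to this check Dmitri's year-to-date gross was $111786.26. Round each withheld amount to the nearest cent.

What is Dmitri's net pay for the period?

$3022.76

457(b) deferral: $4826.76 × 0.04 = $193.07
403(b): $4826.76 × 0.0445 = $214.79
Pre-tax total = $193.07 + $214.79 = $407.86
Taxable wages = $4826.76 − $407.86 = $4418.90
State income tax: $4418.90 × 0.031 = $136.99
Federal withholding: $4418.90 × 0.244 = $1078.21
City income tax: $4418.90 × 0.006 = $26.51
SDI: only $112618.73 − $111786.26 = $832.47 of this check is subject → $832.47 × 0.0061 = $5.08
AD&D insurance premium: $149.35
Total deductions = $193.07 + $214.79 + $136.99 + $1078.21 + $26.51 + $5.08 + $149.35 = $1804.00
Net pay = $4826.76 − $1804.00 = $3022.76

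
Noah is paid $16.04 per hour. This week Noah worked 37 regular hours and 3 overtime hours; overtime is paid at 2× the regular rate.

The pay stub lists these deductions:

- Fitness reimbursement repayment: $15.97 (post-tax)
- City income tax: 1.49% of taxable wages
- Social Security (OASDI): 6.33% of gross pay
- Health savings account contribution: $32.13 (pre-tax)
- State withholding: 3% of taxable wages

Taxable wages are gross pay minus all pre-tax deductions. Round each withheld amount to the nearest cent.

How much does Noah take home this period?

Regular pay: 37 × $16.04 = $593.48
Overtime pay: 3 × $16.04 × 2 = $96.24
Gross pay = $593.48 + $96.24 = $689.72
Health savings account contribution: $32.13
Taxable wages = $689.72 − $32.13 = $657.59
City income tax: $657.59 × 0.0149 = $9.80
State withholding: $657.59 × 0.03 = $19.73
Social Security (OASDI): $689.72 × 0.0633 = $43.66
Fitness reimbursement repayment: $15.97
Total deductions = $32.13 + $9.80 + $19.73 + $43.66 + $15.97 = $121.29
Net pay = $689.72 − $121.29 = $568.43

$568.43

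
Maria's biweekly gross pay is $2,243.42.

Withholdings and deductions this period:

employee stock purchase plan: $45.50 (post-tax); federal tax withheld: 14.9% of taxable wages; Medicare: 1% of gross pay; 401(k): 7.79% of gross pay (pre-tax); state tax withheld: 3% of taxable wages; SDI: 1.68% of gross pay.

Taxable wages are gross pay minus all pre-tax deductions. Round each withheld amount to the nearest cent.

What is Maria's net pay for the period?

401(k): $2,243.42 × 0.0779 = $174.76
Taxable wages = $2,243.42 − $174.76 = $2,068.66
Federal tax withheld: $2,068.66 × 0.149 = $308.23
State tax withheld: $2,068.66 × 0.03 = $62.06
Medicare: $2,243.42 × 0.01 = $22.43
SDI: $2,243.42 × 0.0168 = $37.69
Employee stock purchase plan: $45.50
Total deductions = $174.76 + $308.23 + $62.06 + $22.43 + $37.69 + $45.50 = $650.67
Net pay = $2,243.42 − $650.67 = $1,592.75

$1,592.75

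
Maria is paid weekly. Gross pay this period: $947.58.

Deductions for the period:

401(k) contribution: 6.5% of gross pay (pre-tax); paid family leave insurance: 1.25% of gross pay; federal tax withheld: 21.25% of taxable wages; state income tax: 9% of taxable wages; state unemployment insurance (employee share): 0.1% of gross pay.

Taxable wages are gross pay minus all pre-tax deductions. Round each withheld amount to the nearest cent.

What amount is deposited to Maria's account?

$605.19

401(k) contribution: $947.58 × 0.065 = $61.59
Taxable wages = $947.58 − $61.59 = $885.99
State income tax: $885.99 × 0.09 = $79.74
Federal tax withheld: $885.99 × 0.2125 = $188.27
State unemployment insurance (employee share): $947.58 × 0.001 = $0.95
Paid family leave insurance: $947.58 × 0.0125 = $11.84
Total deductions = $61.59 + $79.74 + $188.27 + $0.95 + $11.84 = $342.39
Net pay = $947.58 − $342.39 = $605.19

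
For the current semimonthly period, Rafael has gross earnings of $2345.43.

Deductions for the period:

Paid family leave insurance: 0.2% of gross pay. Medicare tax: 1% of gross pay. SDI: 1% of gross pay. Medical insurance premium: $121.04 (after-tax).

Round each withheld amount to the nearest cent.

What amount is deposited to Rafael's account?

$2172.80

SDI: $2345.43 × 0.01 = $23.45
Medicare tax: $2345.43 × 0.01 = $23.45
Paid family leave insurance: $2345.43 × 0.002 = $4.69
Medical insurance premium: $121.04
Total deductions = $23.45 + $23.45 + $4.69 + $121.04 = $172.63
Net pay = $2345.43 − $172.63 = $2172.80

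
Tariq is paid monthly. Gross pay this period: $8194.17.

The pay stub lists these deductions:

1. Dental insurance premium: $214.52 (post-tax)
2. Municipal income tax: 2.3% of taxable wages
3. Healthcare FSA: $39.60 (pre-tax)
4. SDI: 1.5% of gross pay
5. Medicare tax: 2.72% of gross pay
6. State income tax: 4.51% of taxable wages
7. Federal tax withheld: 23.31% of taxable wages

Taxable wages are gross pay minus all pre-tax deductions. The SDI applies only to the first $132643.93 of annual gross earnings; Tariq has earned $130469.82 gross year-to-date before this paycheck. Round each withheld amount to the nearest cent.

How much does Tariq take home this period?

Healthcare FSA: $39.60
Taxable wages = $8194.17 − $39.60 = $8154.57
Municipal income tax: $8154.57 × 0.023 = $187.56
Federal tax withheld: $8154.57 × 0.2331 = $1900.83
State income tax: $8154.57 × 0.0451 = $367.77
Medicare tax: $8194.17 × 0.0272 = $222.88
SDI: only $132643.93 − $130469.82 = $2174.11 of this check is subject → $2174.11 × 0.015 = $32.61
Dental insurance premium: $214.52
Total deductions = $39.60 + $187.56 + $1900.83 + $367.77 + $222.88 + $32.61 + $214.52 = $2965.77
Net pay = $8194.17 − $2965.77 = $5228.40

$5228.40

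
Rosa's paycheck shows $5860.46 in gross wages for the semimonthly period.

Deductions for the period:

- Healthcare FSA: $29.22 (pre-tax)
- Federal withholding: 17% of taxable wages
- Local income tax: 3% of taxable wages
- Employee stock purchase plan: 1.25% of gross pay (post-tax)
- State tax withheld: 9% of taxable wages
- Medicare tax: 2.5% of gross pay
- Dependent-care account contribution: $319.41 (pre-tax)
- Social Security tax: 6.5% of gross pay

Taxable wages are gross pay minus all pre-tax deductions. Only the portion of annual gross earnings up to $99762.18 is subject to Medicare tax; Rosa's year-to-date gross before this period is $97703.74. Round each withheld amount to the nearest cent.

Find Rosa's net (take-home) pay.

Healthcare FSA: $29.22
Dependent-care account contribution: $319.41
Pre-tax total = $29.22 + $319.41 = $348.63
Taxable wages = $5860.46 − $348.63 = $5511.83
Federal withholding: $5511.83 × 0.17 = $937.01
Local income tax: $5511.83 × 0.03 = $165.35
State tax withheld: $5511.83 × 0.09 = $496.06
Social Security tax: $5860.46 × 0.065 = $380.93
Medicare tax: only $99762.18 − $97703.74 = $2058.44 of this check is subject → $2058.44 × 0.025 = $51.46
Employee stock purchase plan: $5860.46 × 0.0125 = $73.26
Total deductions = $29.22 + $319.41 + $937.01 + $165.35 + $496.06 + $380.93 + $51.46 + $73.26 = $2452.70
Net pay = $5860.46 − $2452.70 = $3407.76

$3407.76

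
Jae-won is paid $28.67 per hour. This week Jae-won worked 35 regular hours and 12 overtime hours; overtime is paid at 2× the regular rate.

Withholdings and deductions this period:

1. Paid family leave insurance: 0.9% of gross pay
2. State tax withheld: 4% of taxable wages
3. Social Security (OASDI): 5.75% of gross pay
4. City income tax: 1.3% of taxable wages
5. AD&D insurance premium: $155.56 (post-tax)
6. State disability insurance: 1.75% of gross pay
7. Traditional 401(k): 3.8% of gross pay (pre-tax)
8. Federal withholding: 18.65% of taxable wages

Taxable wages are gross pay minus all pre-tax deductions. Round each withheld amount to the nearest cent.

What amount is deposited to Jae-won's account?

Regular pay: 35 × $28.67 = $1,003.45
Overtime pay: 12 × $28.67 × 2 = $688.08
Gross pay = $1,003.45 + $688.08 = $1,691.53
Traditional 401(k): $1,691.53 × 0.038 = $64.28
Taxable wages = $1,691.53 − $64.28 = $1,627.25
State tax withheld: $1,627.25 × 0.04 = $65.09
Federal withholding: $1,627.25 × 0.1865 = $303.48
City income tax: $1,627.25 × 0.013 = $21.15
Paid family leave insurance: $1,691.53 × 0.009 = $15.22
Social Security (OASDI): $1,691.53 × 0.0575 = $97.26
State disability insurance: $1,691.53 × 0.0175 = $29.60
AD&D insurance premium: $155.56
Total deductions = $64.28 + $65.09 + $303.48 + $21.15 + $15.22 + $97.26 + $29.60 + $155.56 = $751.64
Net pay = $1,691.53 − $751.64 = $939.89

$939.89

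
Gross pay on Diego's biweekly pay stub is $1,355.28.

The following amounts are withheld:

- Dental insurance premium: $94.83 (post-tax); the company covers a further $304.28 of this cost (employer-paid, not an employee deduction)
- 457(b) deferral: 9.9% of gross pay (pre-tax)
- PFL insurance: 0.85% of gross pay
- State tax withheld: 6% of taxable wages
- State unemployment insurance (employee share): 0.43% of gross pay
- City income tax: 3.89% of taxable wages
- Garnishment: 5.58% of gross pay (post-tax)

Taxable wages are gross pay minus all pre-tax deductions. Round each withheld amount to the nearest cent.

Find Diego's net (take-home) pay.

457(b) deferral: $1,355.28 × 0.099 = $134.17
Taxable wages = $1,355.28 − $134.17 = $1,221.11
City income tax: $1,221.11 × 0.0389 = $47.50
State tax withheld: $1,221.11 × 0.06 = $73.27
PFL insurance: $1,355.28 × 0.0085 = $11.52
State unemployment insurance (employee share): $1,355.28 × 0.0043 = $5.83
Garnishment: $1,355.28 × 0.0558 = $75.62
Dental insurance premium: $94.83
(Employer's $304.28 toward dental insurance premium is not withheld from the employee.)
Total deductions = $134.17 + $47.50 + $73.27 + $11.52 + $5.83 + $75.62 + $94.83 = $442.74
Net pay = $1,355.28 − $442.74 = $912.54

$912.54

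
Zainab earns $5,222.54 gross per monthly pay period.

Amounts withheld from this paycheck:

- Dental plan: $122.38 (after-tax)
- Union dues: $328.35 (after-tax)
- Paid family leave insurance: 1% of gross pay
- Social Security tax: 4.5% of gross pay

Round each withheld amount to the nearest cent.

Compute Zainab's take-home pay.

Social Security tax: $5,222.54 × 0.045 = $235.01
Paid family leave insurance: $5,222.54 × 0.01 = $52.23
Dental plan: $122.38
Union dues: $328.35
Total deductions = $235.01 + $52.23 + $122.38 + $328.35 = $737.97
Net pay = $5,222.54 − $737.97 = $4,484.57

$4,484.57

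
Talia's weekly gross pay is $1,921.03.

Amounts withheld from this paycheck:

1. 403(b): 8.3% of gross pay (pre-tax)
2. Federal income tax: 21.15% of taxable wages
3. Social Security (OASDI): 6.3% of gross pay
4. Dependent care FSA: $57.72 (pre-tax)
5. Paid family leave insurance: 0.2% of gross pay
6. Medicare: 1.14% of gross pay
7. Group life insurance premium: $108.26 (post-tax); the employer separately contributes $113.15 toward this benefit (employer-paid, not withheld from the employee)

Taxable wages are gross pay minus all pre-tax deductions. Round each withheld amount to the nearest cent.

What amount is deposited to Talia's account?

$1,088.47

403(b): $1,921.03 × 0.083 = $159.45
Dependent care FSA: $57.72
Pre-tax total = $159.45 + $57.72 = $217.17
Taxable wages = $1,921.03 − $217.17 = $1,703.86
Federal income tax: $1,703.86 × 0.2115 = $360.37
Social Security (OASDI): $1,921.03 × 0.063 = $121.02
Medicare: $1,921.03 × 0.0114 = $21.90
Paid family leave insurance: $1,921.03 × 0.002 = $3.84
Group life insurance premium: $108.26
(Employer's $113.15 toward group life insurance premium is not withheld from the employee.)
Total deductions = $159.45 + $57.72 + $360.37 + $121.02 + $21.90 + $3.84 + $108.26 = $832.56
Net pay = $1,921.03 − $832.56 = $1,088.47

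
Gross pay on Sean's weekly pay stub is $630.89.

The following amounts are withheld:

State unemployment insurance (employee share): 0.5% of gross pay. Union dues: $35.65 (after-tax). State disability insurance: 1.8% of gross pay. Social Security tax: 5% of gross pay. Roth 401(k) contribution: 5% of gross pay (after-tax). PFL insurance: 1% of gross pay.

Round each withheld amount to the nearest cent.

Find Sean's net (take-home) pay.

PFL insurance: $630.89 × 0.01 = $6.31
State unemployment insurance (employee share): $630.89 × 0.005 = $3.15
State disability insurance: $630.89 × 0.018 = $11.36
Social Security tax: $630.89 × 0.05 = $31.54
Roth 401(k) contribution: $630.89 × 0.05 = $31.54
Union dues: $35.65
Total deductions = $6.31 + $3.15 + $11.36 + $31.54 + $31.54 + $35.65 = $119.55
Net pay = $630.89 − $119.55 = $511.34

$511.34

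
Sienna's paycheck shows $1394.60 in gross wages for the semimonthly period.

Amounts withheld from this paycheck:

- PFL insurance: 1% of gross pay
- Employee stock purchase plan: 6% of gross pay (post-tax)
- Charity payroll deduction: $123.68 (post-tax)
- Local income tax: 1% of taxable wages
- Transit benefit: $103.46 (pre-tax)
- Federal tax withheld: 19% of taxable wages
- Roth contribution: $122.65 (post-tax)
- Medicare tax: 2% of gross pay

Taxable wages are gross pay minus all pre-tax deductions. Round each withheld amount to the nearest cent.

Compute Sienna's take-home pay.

$661.06

Transit benefit: $103.46
Taxable wages = $1394.60 − $103.46 = $1291.14
Federal tax withheld: $1291.14 × 0.19 = $245.32
Local income tax: $1291.14 × 0.01 = $12.91
PFL insurance: $1394.60 × 0.01 = $13.95
Medicare tax: $1394.60 × 0.02 = $27.89
Roth contribution: $122.65
Employee stock purchase plan: $1394.60 × 0.06 = $83.68
Charity payroll deduction: $123.68
Total deductions = $103.46 + $245.32 + $12.91 + $13.95 + $27.89 + $122.65 + $83.68 + $123.68 = $733.54
Net pay = $1394.60 − $733.54 = $661.06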